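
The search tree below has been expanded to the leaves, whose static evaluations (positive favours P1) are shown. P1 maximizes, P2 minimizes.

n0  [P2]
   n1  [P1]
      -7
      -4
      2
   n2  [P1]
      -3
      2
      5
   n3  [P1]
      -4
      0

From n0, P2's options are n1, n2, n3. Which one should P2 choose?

n3

n1 (P1): max(-7, -4, 2) = 2
n2 (P1): max(-3, 2, 5) = 5
n3 (P1): max(-4, 0) = 0
n0 (P2): min(2, 5, 0) = 0
P2 at n0 wants the lowest of {n1=2, n2=5, n3=0}, so chooses n3.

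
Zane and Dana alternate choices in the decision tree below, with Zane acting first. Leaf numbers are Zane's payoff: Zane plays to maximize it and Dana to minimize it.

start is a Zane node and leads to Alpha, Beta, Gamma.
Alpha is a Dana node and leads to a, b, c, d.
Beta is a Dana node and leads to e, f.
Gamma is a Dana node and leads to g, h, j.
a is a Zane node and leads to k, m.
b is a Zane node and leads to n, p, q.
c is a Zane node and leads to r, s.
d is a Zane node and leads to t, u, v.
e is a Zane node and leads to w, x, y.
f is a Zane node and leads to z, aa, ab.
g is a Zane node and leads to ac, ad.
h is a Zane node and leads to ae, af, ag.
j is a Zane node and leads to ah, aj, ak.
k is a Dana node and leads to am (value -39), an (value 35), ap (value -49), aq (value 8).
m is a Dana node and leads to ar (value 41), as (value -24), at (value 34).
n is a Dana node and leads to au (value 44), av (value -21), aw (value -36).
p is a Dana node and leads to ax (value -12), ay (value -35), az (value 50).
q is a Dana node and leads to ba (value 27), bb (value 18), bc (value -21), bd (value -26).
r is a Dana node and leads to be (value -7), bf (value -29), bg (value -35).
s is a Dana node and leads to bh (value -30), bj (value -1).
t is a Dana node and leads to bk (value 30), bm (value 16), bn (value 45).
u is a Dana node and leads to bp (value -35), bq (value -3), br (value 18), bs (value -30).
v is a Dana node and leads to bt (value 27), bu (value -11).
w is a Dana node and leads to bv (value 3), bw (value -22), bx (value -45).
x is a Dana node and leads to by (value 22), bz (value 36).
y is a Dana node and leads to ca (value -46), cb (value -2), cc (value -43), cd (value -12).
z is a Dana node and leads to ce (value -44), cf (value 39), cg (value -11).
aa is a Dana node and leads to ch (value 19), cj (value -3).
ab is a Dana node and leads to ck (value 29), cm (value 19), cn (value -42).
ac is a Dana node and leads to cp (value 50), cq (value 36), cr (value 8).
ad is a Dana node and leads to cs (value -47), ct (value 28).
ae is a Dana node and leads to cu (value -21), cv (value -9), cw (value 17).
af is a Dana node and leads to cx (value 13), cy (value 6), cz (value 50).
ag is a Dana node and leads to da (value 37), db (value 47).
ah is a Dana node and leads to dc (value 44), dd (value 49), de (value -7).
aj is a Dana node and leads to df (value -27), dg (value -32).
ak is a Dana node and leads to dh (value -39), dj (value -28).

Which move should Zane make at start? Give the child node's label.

k (Dana): min(-39, 35, -49, 8) = -49
m (Dana): min(41, -24, 34) = -24
a (Zane): max(-49, -24) = -24
n (Dana): min(44, -21, -36) = -36
p (Dana): min(-12, -35, 50) = -35
q (Dana): min(27, 18, -21, -26) = -26
b (Zane): max(-36, -35, -26) = -26
r (Dana): min(-7, -29, -35) = -35
s (Dana): min(-30, -1) = -30
c (Zane): max(-35, -30) = -30
t (Dana): min(30, 16, 45) = 16
u (Dana): min(-35, -3, 18, -30) = -35
v (Dana): min(27, -11) = -11
d (Zane): max(16, -35, -11) = 16
Alpha (Dana): min(-24, -26, -30, 16) = -30
w (Dana): min(3, -22, -45) = -45
x (Dana): min(22, 36) = 22
y (Dana): min(-46, -2, -43, -12) = -46
e (Zane): max(-45, 22, -46) = 22
z (Dana): min(-44, 39, -11) = -44
aa (Dana): min(19, -3) = -3
ab (Dana): min(29, 19, -42) = -42
f (Zane): max(-44, -3, -42) = -3
Beta (Dana): min(22, -3) = -3
ac (Dana): min(50, 36, 8) = 8
ad (Dana): min(-47, 28) = -47
g (Zane): max(8, -47) = 8
ae (Dana): min(-21, -9, 17) = -21
af (Dana): min(13, 6, 50) = 6
ag (Dana): min(37, 47) = 37
h (Zane): max(-21, 6, 37) = 37
ah (Dana): min(44, 49, -7) = -7
aj (Dana): min(-27, -32) = -32
ak (Dana): min(-39, -28) = -39
j (Zane): max(-7, -32, -39) = -7
Gamma (Dana): min(8, 37, -7) = -7
start (Zane): max(-30, -3, -7) = -3
Zane at start wants the highest of {Alpha=-30, Beta=-3, Gamma=-7}, so chooses Beta.

Beta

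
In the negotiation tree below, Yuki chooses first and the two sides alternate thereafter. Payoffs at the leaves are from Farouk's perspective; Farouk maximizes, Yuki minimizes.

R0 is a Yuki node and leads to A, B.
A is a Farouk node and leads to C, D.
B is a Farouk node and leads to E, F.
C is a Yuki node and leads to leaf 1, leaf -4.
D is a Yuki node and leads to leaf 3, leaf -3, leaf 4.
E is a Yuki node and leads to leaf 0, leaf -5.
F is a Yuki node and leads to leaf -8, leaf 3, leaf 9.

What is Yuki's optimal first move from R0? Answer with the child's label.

C (Yuki): min(1, -4) = -4
D (Yuki): min(3, -3, 4) = -3
A (Farouk): max(-4, -3) = -3
E (Yuki): min(0, -5) = -5
F (Yuki): min(-8, 3, 9) = -8
B (Farouk): max(-5, -8) = -5
R0 (Yuki): min(-3, -5) = -5
Yuki at R0 wants the lowest of {A=-3, B=-5}, so chooses B.

B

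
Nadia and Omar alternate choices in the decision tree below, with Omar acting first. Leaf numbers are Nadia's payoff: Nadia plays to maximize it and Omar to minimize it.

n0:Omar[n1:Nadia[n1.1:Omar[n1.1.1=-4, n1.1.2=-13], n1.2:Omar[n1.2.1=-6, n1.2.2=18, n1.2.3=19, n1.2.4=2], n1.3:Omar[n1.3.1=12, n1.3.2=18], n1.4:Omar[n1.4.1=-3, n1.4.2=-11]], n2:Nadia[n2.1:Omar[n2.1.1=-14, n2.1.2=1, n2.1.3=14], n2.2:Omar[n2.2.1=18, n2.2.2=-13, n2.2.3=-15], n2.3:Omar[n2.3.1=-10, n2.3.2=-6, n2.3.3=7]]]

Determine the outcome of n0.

n1.1 (Omar): min(-4, -13) = -13
n1.2 (Omar): min(-6, 18, 19, 2) = -6
n1.3 (Omar): min(12, 18) = 12
n1.4 (Omar): min(-3, -11) = -11
n1 (Nadia): max(-13, -6, 12, -11) = 12
n2.1 (Omar): min(-14, 1, 14) = -14
n2.2 (Omar): min(18, -13, -15) = -15
n2.3 (Omar): min(-10, -6, 7) = -10
n2 (Nadia): max(-14, -15, -10) = -10
n0 (Omar): min(12, -10) = -10

-10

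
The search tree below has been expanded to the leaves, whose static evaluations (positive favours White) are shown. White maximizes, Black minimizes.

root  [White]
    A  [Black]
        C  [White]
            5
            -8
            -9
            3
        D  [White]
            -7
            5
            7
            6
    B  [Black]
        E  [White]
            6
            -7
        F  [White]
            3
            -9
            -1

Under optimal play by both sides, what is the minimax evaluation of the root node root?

5

C (White): max(5, -8, -9, 3) = 5
D (White): max(-7, 5, 7, 6) = 7
A (Black): min(5, 7) = 5
E (White): max(6, -7) = 6
F (White): max(3, -9, -1) = 3
B (Black): min(6, 3) = 3
root (White): max(5, 3) = 5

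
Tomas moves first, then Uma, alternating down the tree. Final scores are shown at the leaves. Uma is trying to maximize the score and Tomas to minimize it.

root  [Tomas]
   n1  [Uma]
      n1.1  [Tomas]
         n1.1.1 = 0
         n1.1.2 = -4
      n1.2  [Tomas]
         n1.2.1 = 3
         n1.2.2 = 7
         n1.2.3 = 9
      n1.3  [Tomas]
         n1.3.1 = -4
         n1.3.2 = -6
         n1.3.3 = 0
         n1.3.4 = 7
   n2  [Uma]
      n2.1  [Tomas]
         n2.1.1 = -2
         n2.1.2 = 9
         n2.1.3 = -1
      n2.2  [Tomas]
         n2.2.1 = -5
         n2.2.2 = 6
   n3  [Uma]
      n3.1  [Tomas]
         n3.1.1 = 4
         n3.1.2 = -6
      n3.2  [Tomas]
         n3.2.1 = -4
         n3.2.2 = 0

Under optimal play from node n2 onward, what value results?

n2.1 (Tomas): min(-2, 9, -1) = -2
n2.2 (Tomas): min(-5, 6) = -5
n2 (Uma): max(-2, -5) = -2

-2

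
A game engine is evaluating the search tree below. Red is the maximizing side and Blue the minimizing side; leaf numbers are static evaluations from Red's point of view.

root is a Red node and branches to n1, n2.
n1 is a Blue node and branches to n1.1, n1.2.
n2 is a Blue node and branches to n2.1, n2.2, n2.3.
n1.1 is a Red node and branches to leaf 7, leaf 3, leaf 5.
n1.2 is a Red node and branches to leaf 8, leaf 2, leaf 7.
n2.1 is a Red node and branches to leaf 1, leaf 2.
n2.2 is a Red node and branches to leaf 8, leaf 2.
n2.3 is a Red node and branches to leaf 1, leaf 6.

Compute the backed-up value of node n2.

2

n2.1 (Red): max(1, 2) = 2
n2.2 (Red): max(8, 2) = 8
n2.3 (Red): max(1, 6) = 6
n2 (Blue): min(2, 8, 6) = 2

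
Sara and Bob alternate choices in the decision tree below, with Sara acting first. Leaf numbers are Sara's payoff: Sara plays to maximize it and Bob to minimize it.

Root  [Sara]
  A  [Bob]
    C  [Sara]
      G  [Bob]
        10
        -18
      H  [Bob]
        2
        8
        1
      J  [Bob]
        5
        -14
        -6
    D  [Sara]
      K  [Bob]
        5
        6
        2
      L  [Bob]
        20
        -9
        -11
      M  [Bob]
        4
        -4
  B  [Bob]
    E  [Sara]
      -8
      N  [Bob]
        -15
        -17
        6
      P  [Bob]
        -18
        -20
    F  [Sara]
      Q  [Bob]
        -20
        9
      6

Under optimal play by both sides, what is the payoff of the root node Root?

1

G (Bob): min(10, -18) = -18
H (Bob): min(2, 8, 1) = 1
J (Bob): min(5, -14, -6) = -14
C (Sara): max(-18, 1, -14) = 1
K (Bob): min(5, 6, 2) = 2
L (Bob): min(20, -9, -11) = -11
M (Bob): min(4, -4) = -4
D (Sara): max(2, -11, -4) = 2
A (Bob): min(1, 2) = 1
N (Bob): min(-15, -17, 6) = -17
P (Bob): min(-18, -20) = -20
E (Sara): max(-8, -17, -20) = -8
Q (Bob): min(-20, 9) = -20
F (Sara): max(-20, 6) = 6
B (Bob): min(-8, 6) = -8
Root (Sara): max(1, -8) = 1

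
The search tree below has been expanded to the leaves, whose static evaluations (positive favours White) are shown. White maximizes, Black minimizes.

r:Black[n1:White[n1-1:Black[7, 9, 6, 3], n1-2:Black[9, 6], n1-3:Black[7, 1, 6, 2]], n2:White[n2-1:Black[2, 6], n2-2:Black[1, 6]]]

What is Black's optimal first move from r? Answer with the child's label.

n1-1 (Black): min(7, 9, 6, 3) = 3
n1-2 (Black): min(9, 6) = 6
n1-3 (Black): min(7, 1, 6, 2) = 1
n1 (White): max(3, 6, 1) = 6
n2-1 (Black): min(2, 6) = 2
n2-2 (Black): min(1, 6) = 1
n2 (White): max(2, 1) = 2
r (Black): min(6, 2) = 2
Black at r wants the lowest of {n1=6, n2=2}, so chooses n2.

n2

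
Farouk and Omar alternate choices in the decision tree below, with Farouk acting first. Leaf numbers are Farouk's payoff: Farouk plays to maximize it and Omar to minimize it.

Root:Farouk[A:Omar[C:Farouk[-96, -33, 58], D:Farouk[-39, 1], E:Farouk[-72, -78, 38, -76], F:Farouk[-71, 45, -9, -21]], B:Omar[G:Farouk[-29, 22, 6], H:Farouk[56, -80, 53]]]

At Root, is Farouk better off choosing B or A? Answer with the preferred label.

B

G (Farouk): max(-29, 22, 6) = 22
H (Farouk): max(56, -80, 53) = 56
B (Omar): min(22, 56) = 22
C (Farouk): max(-96, -33, 58) = 58
D (Farouk): max(-39, 1) = 1
E (Farouk): max(-72, -78, 38, -76) = 38
F (Farouk): max(-71, 45, -9, -21) = 45
A (Omar): min(58, 1, 38, 45) = 1
Farouk prefers the higher value; B=22, A=1. B is better since 22 > 1.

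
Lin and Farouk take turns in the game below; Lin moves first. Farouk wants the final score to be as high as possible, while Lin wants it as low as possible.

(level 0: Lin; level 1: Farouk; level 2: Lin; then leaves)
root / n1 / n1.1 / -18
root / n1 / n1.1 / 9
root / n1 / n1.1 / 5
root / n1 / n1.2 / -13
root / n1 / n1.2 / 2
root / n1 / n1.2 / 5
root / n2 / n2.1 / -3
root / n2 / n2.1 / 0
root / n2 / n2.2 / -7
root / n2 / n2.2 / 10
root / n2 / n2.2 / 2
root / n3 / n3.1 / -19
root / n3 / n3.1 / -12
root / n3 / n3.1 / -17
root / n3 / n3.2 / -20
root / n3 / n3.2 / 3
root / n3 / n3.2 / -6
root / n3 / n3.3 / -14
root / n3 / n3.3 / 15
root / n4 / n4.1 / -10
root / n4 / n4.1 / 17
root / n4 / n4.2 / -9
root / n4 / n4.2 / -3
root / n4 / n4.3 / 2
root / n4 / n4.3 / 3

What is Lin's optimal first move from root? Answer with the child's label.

n3

n1.1 (Lin): min(-18, 9, 5) = -18
n1.2 (Lin): min(-13, 2, 5) = -13
n1 (Farouk): max(-18, -13) = -13
n2.1 (Lin): min(-3, 0) = -3
n2.2 (Lin): min(-7, 10, 2) = -7
n2 (Farouk): max(-3, -7) = -3
n3.1 (Lin): min(-19, -12, -17) = -19
n3.2 (Lin): min(-20, 3, -6) = -20
n3.3 (Lin): min(-14, 15) = -14
n3 (Farouk): max(-19, -20, -14) = -14
n4.1 (Lin): min(-10, 17) = -10
n4.2 (Lin): min(-9, -3) = -9
n4.3 (Lin): min(2, 3) = 2
n4 (Farouk): max(-10, -9, 2) = 2
root (Lin): min(-13, -3, -14, 2) = -14
Lin at root wants the lowest of {n1=-13, n2=-3, n3=-14, n4=2}, so chooses n3.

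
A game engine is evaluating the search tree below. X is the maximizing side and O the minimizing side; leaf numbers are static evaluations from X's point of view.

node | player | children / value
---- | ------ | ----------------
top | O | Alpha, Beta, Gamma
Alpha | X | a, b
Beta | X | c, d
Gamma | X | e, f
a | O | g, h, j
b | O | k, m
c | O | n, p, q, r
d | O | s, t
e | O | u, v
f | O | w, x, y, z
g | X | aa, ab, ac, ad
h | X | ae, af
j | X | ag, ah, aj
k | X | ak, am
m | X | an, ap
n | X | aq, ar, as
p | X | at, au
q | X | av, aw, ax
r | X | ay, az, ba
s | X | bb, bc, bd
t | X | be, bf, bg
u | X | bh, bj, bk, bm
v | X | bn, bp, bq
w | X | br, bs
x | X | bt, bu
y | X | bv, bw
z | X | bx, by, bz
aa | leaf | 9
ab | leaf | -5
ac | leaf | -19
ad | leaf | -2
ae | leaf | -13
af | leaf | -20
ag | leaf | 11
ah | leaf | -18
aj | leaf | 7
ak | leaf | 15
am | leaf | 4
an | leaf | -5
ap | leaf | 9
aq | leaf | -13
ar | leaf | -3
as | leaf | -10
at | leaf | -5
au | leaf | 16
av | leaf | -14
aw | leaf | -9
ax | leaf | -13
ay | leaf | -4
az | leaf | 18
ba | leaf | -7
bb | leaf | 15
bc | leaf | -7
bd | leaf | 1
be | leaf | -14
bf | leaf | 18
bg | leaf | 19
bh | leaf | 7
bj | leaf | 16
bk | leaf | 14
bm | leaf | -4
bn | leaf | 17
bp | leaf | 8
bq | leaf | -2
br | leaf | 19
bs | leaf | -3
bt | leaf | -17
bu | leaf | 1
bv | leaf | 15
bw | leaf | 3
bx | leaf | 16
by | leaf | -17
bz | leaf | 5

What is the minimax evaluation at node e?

u (X): max(7, 16, 14, -4) = 16
v (X): max(17, 8, -2) = 17
e (O): min(16, 17) = 16

16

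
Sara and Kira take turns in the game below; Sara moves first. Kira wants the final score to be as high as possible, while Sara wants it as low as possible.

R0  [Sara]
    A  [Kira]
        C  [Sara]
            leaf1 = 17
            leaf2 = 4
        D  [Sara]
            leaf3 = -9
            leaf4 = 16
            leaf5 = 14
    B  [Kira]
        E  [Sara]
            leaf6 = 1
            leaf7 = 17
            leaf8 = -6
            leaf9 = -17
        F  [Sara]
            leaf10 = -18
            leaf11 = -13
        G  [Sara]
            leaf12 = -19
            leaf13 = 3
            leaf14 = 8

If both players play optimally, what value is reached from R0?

C (Sara): min(17, 4) = 4
D (Sara): min(-9, 16, 14) = -9
A (Kira): max(4, -9) = 4
E (Sara): min(1, 17, -6, -17) = -17
F (Sara): min(-18, -13) = -18
G (Sara): min(-19, 3, 8) = -19
B (Kira): max(-17, -18, -19) = -17
R0 (Sara): min(4, -17) = -17

-17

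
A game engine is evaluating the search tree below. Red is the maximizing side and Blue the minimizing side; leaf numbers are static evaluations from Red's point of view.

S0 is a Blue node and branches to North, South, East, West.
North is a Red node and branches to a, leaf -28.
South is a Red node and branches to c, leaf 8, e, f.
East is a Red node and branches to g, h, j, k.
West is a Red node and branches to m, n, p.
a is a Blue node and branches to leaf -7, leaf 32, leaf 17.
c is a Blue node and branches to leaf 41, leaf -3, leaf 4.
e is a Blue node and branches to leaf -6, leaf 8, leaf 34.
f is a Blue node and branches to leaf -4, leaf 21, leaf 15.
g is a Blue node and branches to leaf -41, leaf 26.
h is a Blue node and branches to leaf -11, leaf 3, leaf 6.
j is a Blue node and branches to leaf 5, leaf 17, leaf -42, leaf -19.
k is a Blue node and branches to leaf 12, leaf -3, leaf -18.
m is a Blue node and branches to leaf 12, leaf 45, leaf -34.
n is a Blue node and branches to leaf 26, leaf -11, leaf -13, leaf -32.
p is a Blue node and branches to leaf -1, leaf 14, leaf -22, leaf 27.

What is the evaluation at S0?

a (Blue): min(-7, 32, 17) = -7
North (Red): max(-7, -28) = -7
c (Blue): min(41, -3, 4) = -3
e (Blue): min(-6, 8, 34) = -6
f (Blue): min(-4, 21, 15) = -4
South (Red): max(-3, 8, -6, -4) = 8
g (Blue): min(-41, 26) = -41
h (Blue): min(-11, 3, 6) = -11
j (Blue): min(5, 17, -42, -19) = -42
k (Blue): min(12, -3, -18) = -18
East (Red): max(-41, -11, -42, -18) = -11
m (Blue): min(12, 45, -34) = -34
n (Blue): min(26, -11, -13, -32) = -32
p (Blue): min(-1, 14, -22, 27) = -22
West (Red): max(-34, -32, -22) = -22
S0 (Blue): min(-7, 8, -11, -22) = -22

-22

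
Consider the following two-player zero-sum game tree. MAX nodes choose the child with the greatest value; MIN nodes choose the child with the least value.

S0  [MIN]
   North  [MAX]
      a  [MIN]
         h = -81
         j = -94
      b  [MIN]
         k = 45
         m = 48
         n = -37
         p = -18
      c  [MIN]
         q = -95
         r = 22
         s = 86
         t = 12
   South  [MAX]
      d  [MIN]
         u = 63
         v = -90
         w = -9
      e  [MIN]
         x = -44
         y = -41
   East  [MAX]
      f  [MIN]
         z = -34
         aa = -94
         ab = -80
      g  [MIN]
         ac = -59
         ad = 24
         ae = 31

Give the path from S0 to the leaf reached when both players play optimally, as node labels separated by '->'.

S0 -> East -> g -> ac

a (MIN): min(-81, -94) = -94
b (MIN): min(45, 48, -37, -18) = -37
c (MIN): min(-95, 22, 86, 12) = -95
North (MAX): max(-94, -37, -95) = -37
d (MIN): min(63, -90, -9) = -90
e (MIN): min(-44, -41) = -44
South (MAX): max(-90, -44) = -44
f (MIN): min(-34, -94, -80) = -94
g (MIN): min(-59, 24, 31) = -59
East (MAX): max(-94, -59) = -59
S0 (MIN): min(-37, -44, -59) = -59
At S0, MIN picks East (lowest: -59).
At East, MAX picks g (highest: -59).
At g, MIN picks ac (lowest: -59).
Terminal value -59.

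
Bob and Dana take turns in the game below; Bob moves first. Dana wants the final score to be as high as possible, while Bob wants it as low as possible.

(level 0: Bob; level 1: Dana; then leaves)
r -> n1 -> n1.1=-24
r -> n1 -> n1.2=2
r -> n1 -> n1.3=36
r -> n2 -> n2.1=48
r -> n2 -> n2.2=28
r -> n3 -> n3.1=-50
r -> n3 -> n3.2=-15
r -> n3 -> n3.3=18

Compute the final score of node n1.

n1 (Dana): max(-24, 2, 36) = 36

36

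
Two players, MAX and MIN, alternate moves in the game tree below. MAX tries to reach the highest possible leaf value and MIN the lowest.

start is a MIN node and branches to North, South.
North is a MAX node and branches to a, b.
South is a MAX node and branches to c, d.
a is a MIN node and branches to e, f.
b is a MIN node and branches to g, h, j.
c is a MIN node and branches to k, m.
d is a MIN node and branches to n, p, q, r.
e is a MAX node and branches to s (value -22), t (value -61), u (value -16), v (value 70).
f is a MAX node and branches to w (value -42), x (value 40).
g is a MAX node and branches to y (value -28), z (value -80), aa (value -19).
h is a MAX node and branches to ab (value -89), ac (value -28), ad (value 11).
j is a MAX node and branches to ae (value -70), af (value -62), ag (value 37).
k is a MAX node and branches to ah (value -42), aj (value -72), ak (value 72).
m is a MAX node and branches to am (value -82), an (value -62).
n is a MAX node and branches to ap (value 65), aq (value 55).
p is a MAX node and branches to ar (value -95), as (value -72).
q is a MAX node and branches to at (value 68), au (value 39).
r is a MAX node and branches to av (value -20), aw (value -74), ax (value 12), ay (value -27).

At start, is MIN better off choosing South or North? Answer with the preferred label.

k (MAX): max(-42, -72, 72) = 72
m (MAX): max(-82, -62) = -62
c (MIN): min(72, -62) = -62
n (MAX): max(65, 55) = 65
p (MAX): max(-95, -72) = -72
q (MAX): max(68, 39) = 68
r (MAX): max(-20, -74, 12, -27) = 12
d (MIN): min(65, -72, 68, 12) = -72
South (MAX): max(-62, -72) = -62
e (MAX): max(-22, -61, -16, 70) = 70
f (MAX): max(-42, 40) = 40
a (MIN): min(70, 40) = 40
g (MAX): max(-28, -80, -19) = -19
h (MAX): max(-89, -28, 11) = 11
j (MAX): max(-70, -62, 37) = 37
b (MIN): min(-19, 11, 37) = -19
North (MAX): max(40, -19) = 40
MIN prefers the lower value; South=-62, North=40. South is better since -62 < 40.

South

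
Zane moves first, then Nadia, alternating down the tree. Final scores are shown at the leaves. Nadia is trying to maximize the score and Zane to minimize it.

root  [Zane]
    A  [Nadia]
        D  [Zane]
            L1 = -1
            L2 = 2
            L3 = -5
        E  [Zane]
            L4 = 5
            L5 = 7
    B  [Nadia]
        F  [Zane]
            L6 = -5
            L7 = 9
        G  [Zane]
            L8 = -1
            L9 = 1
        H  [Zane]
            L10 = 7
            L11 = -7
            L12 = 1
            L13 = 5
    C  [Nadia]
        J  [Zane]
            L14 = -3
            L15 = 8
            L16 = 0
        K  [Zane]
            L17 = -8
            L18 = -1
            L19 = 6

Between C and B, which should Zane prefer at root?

J (Zane): min(-3, 8, 0) = -3
K (Zane): min(-8, -1, 6) = -8
C (Nadia): max(-3, -8) = -3
F (Zane): min(-5, 9) = -5
G (Zane): min(-1, 1) = -1
H (Zane): min(7, -7, 1, 5) = -7
B (Nadia): max(-5, -1, -7) = -1
Zane prefers the lower value; C=-3, B=-1. C is better since -3 < -1.

C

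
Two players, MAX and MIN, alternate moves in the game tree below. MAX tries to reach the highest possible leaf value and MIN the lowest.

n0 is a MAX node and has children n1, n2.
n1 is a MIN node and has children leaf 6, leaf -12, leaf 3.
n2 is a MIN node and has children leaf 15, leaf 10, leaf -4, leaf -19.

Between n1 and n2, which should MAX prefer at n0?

n1 (MIN): min(6, -12, 3) = -12
n2 (MIN): min(15, 10, -4, -19) = -19
MAX prefers the higher value; n1=-12, n2=-19. n1 is better since -12 > -19.

n1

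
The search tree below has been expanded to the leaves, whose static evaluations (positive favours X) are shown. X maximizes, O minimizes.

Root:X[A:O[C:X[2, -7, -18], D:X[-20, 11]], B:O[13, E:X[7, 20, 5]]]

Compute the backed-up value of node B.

E (X): max(7, 20, 5) = 20
B (O): min(13, 20) = 13

13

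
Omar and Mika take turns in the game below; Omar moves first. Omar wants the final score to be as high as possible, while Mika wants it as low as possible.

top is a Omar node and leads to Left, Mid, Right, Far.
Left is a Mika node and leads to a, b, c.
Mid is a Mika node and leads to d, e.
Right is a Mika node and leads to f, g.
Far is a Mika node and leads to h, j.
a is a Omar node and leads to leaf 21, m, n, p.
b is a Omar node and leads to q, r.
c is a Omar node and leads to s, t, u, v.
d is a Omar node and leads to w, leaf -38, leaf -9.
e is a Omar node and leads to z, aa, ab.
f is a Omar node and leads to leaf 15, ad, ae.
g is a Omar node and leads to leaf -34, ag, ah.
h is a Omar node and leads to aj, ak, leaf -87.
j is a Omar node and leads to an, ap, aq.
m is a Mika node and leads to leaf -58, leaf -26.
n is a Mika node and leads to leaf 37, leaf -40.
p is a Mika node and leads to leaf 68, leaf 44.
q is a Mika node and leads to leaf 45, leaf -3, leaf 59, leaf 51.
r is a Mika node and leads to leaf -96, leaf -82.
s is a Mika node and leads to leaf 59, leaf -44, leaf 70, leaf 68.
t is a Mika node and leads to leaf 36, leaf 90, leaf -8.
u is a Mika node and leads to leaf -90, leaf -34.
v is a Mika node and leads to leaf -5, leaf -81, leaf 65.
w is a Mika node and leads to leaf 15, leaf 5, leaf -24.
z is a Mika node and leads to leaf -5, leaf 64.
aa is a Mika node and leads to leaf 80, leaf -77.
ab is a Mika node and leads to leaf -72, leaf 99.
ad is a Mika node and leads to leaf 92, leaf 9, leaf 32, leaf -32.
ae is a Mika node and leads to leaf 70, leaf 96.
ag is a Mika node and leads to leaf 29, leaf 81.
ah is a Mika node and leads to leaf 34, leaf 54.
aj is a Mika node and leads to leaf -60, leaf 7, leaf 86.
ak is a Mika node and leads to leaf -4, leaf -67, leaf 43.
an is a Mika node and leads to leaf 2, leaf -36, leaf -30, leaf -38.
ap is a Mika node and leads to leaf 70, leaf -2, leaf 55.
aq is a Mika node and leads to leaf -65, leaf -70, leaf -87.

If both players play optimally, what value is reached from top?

34

m (Mika): min(-58, -26) = -58
n (Mika): min(37, -40) = -40
p (Mika): min(68, 44) = 44
a (Omar): max(21, -58, -40, 44) = 44
q (Mika): min(45, -3, 59, 51) = -3
r (Mika): min(-96, -82) = -96
b (Omar): max(-3, -96) = -3
s (Mika): min(59, -44, 70, 68) = -44
t (Mika): min(36, 90, -8) = -8
u (Mika): min(-90, -34) = -90
v (Mika): min(-5, -81, 65) = -81
c (Omar): max(-44, -8, -90, -81) = -8
Left (Mika): min(44, -3, -8) = -8
w (Mika): min(15, 5, -24) = -24
d (Omar): max(-24, -38, -9) = -9
z (Mika): min(-5, 64) = -5
aa (Mika): min(80, -77) = -77
ab (Mika): min(-72, 99) = -72
e (Omar): max(-5, -77, -72) = -5
Mid (Mika): min(-9, -5) = -9
ad (Mika): min(92, 9, 32, -32) = -32
ae (Mika): min(70, 96) = 70
f (Omar): max(15, -32, 70) = 70
ag (Mika): min(29, 81) = 29
ah (Mika): min(34, 54) = 34
g (Omar): max(-34, 29, 34) = 34
Right (Mika): min(70, 34) = 34
aj (Mika): min(-60, 7, 86) = -60
ak (Mika): min(-4, -67, 43) = -67
h (Omar): max(-60, -67, -87) = -60
an (Mika): min(2, -36, -30, -38) = -38
ap (Mika): min(70, -2, 55) = -2
aq (Mika): min(-65, -70, -87) = -87
j (Omar): max(-38, -2, -87) = -2
Far (Mika): min(-60, -2) = -60
top (Omar): max(-8, -9, 34, -60) = 34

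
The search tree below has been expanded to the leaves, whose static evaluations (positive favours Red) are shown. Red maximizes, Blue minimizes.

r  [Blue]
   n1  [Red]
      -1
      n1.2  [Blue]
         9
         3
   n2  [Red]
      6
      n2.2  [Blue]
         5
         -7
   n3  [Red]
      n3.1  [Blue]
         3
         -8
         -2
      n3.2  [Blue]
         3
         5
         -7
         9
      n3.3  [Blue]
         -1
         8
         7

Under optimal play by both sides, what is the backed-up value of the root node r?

n1.2 (Blue): min(9, 3) = 3
n1 (Red): max(-1, 3) = 3
n2.2 (Blue): min(5, -7) = -7
n2 (Red): max(6, -7) = 6
n3.1 (Blue): min(3, -8, -2) = -8
n3.2 (Blue): min(3, 5, -7, 9) = -7
n3.3 (Blue): min(-1, 8, 7) = -1
n3 (Red): max(-8, -7, -1) = -1
r (Blue): min(3, 6, -1) = -1

-1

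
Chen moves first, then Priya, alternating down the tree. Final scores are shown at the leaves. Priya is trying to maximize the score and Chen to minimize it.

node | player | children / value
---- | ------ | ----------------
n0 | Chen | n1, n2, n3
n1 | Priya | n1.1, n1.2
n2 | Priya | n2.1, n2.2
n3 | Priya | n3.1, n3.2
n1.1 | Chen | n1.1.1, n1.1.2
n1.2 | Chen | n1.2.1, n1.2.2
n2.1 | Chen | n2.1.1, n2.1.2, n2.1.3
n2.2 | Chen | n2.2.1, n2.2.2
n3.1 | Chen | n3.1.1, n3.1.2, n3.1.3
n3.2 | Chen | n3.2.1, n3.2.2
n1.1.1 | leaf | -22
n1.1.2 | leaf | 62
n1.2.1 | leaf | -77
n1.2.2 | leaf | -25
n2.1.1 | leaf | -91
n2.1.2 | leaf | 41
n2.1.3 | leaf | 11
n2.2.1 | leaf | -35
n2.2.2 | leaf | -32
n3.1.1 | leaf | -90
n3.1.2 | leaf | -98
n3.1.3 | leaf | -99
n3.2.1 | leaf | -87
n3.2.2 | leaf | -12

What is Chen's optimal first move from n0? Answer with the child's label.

n1.1 (Chen): min(-22, 62) = -22
n1.2 (Chen): min(-77, -25) = -77
n1 (Priya): max(-22, -77) = -22
n2.1 (Chen): min(-91, 41, 11) = -91
n2.2 (Chen): min(-35, -32) = -35
n2 (Priya): max(-91, -35) = -35
n3.1 (Chen): min(-90, -98, -99) = -99
n3.2 (Chen): min(-87, -12) = -87
n3 (Priya): max(-99, -87) = -87
n0 (Chen): min(-22, -35, -87) = -87
Chen at n0 wants the lowest of {n1=-22, n2=-35, n3=-87}, so chooses n3.

n3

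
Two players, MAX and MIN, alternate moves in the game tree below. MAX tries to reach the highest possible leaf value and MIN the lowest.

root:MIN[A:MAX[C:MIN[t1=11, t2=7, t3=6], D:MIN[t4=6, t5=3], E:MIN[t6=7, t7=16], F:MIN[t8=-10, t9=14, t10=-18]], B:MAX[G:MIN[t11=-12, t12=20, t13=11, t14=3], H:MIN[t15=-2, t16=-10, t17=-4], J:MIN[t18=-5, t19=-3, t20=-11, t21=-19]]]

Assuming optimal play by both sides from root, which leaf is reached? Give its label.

C (MIN): min(11, 7, 6) = 6
D (MIN): min(6, 3) = 3
E (MIN): min(7, 16) = 7
F (MIN): min(-10, 14, -18) = -18
A (MAX): max(6, 3, 7, -18) = 7
G (MIN): min(-12, 20, 11, 3) = -12
H (MIN): min(-2, -10, -4) = -10
J (MIN): min(-5, -3, -11, -19) = -19
B (MAX): max(-12, -10, -19) = -10
root (MIN): min(7, -10) = -10
At root, MIN picks B (lowest: -10).
At B, MAX picks H (highest: -10).
At H, MIN picks t16 (lowest: -10).
Terminal value -10.

t16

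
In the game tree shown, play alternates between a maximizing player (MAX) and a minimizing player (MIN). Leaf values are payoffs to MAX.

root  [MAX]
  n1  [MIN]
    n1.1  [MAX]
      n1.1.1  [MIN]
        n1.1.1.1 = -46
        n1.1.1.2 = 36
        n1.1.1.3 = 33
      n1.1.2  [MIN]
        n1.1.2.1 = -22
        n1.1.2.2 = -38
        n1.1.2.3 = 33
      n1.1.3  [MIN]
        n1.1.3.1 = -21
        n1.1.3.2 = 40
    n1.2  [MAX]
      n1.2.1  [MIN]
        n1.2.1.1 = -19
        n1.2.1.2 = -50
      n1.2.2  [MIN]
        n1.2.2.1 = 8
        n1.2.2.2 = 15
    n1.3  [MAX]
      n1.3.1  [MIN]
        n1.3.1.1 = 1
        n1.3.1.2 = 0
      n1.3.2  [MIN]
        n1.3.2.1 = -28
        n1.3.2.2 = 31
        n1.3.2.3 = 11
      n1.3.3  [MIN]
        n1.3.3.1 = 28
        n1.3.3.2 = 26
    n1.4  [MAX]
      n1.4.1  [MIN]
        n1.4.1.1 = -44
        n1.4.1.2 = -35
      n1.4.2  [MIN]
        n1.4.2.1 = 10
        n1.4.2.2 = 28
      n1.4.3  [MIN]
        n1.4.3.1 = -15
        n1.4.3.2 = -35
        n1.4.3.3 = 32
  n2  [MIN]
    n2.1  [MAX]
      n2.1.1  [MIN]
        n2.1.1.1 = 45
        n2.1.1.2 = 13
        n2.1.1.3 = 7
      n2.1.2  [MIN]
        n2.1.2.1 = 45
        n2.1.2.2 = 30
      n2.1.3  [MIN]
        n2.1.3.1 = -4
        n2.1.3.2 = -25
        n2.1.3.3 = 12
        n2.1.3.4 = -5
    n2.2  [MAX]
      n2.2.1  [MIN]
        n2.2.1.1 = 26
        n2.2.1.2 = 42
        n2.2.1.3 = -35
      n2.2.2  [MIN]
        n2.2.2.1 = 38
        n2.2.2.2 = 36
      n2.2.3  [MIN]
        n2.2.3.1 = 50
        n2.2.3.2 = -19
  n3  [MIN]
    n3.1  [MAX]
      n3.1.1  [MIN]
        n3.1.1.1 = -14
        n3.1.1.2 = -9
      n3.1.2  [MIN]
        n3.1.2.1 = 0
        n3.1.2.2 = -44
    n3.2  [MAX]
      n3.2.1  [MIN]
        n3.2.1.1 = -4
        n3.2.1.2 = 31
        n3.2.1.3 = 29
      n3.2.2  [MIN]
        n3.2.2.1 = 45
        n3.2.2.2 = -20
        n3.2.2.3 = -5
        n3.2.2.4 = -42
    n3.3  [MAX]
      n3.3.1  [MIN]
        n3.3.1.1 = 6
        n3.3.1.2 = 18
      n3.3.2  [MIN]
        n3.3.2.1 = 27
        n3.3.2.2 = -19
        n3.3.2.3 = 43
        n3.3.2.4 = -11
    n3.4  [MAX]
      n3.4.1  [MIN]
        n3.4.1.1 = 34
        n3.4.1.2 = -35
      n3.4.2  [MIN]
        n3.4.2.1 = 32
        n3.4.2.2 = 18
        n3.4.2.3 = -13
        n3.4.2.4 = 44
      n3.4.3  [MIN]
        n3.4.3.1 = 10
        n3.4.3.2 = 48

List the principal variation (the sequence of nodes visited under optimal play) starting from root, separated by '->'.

n1.1.1 (MIN): min(-46, 36, 33) = -46
n1.1.2 (MIN): min(-22, -38, 33) = -38
n1.1.3 (MIN): min(-21, 40) = -21
n1.1 (MAX): max(-46, -38, -21) = -21
n1.2.1 (MIN): min(-19, -50) = -50
n1.2.2 (MIN): min(8, 15) = 8
n1.2 (MAX): max(-50, 8) = 8
n1.3.1 (MIN): min(1, 0) = 0
n1.3.2 (MIN): min(-28, 31, 11) = -28
n1.3.3 (MIN): min(28, 26) = 26
n1.3 (MAX): max(0, -28, 26) = 26
n1.4.1 (MIN): min(-44, -35) = -44
n1.4.2 (MIN): min(10, 28) = 10
n1.4.3 (MIN): min(-15, -35, 32) = -35
n1.4 (MAX): max(-44, 10, -35) = 10
n1 (MIN): min(-21, 8, 26, 10) = -21
n2.1.1 (MIN): min(45, 13, 7) = 7
n2.1.2 (MIN): min(45, 30) = 30
n2.1.3 (MIN): min(-4, -25, 12, -5) = -25
n2.1 (MAX): max(7, 30, -25) = 30
n2.2.1 (MIN): min(26, 42, -35) = -35
n2.2.2 (MIN): min(38, 36) = 36
n2.2.3 (MIN): min(50, -19) = -19
n2.2 (MAX): max(-35, 36, -19) = 36
n2 (MIN): min(30, 36) = 30
n3.1.1 (MIN): min(-14, -9) = -14
n3.1.2 (MIN): min(0, -44) = -44
n3.1 (MAX): max(-14, -44) = -14
n3.2.1 (MIN): min(-4, 31, 29) = -4
n3.2.2 (MIN): min(45, -20, -5, -42) = -42
n3.2 (MAX): max(-4, -42) = -4
n3.3.1 (MIN): min(6, 18) = 6
n3.3.2 (MIN): min(27, -19, 43, -11) = -19
n3.3 (MAX): max(6, -19) = 6
n3.4.1 (MIN): min(34, -35) = -35
n3.4.2 (MIN): min(32, 18, -13, 44) = -13
n3.4.3 (MIN): min(10, 48) = 10
n3.4 (MAX): max(-35, -13, 10) = 10
n3 (MIN): min(-14, -4, 6, 10) = -14
root (MAX): max(-21, 30, -14) = 30
At root, MAX picks n2 (highest: 30).
At n2, MIN picks n2.1 (lowest: 30).
At n2.1, MAX picks n2.1.2 (highest: 30).
At n2.1.2, MIN picks n2.1.2.2 (lowest: 30).
Terminal value 30.

root -> n2 -> n2.1 -> n2.1.2 -> n2.1.2.2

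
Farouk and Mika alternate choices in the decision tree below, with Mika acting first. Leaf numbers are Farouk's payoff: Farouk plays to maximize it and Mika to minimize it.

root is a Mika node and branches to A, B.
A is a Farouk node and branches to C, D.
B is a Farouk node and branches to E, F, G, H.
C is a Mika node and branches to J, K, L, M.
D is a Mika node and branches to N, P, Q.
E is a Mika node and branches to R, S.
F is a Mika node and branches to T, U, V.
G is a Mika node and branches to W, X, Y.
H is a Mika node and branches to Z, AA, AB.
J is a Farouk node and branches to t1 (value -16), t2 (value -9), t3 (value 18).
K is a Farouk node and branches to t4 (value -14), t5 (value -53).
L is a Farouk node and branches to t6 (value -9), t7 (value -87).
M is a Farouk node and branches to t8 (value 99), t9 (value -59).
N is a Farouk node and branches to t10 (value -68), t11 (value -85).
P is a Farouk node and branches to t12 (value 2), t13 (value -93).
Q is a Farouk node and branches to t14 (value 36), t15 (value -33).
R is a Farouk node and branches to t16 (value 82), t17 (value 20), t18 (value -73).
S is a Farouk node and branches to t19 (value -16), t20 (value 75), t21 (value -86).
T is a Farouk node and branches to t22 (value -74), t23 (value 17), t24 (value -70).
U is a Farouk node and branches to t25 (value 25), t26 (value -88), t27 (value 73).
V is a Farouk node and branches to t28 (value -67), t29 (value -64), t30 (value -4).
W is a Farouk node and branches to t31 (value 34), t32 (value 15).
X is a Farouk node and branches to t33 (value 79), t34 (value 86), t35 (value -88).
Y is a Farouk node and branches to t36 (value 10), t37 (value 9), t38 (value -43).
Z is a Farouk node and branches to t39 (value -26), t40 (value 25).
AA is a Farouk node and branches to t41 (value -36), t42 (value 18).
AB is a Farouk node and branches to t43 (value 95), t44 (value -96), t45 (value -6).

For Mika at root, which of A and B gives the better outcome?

A

J (Farouk): max(-16, -9, 18) = 18
K (Farouk): max(-14, -53) = -14
L (Farouk): max(-9, -87) = -9
M (Farouk): max(99, -59) = 99
C (Mika): min(18, -14, -9, 99) = -14
N (Farouk): max(-68, -85) = -68
P (Farouk): max(2, -93) = 2
Q (Farouk): max(36, -33) = 36
D (Mika): min(-68, 2, 36) = -68
A (Farouk): max(-14, -68) = -14
R (Farouk): max(82, 20, -73) = 82
S (Farouk): max(-16, 75, -86) = 75
E (Mika): min(82, 75) = 75
T (Farouk): max(-74, 17, -70) = 17
U (Farouk): max(25, -88, 73) = 73
V (Farouk): max(-67, -64, -4) = -4
F (Mika): min(17, 73, -4) = -4
W (Farouk): max(34, 15) = 34
X (Farouk): max(79, 86, -88) = 86
Y (Farouk): max(10, 9, -43) = 10
G (Mika): min(34, 86, 10) = 10
Z (Farouk): max(-26, 25) = 25
AA (Farouk): max(-36, 18) = 18
AB (Farouk): max(95, -96, -6) = 95
H (Mika): min(25, 18, 95) = 18
B (Farouk): max(75, -4, 10, 18) = 75
Mika prefers the lower value; A=-14, B=75. A is better since -14 < 75.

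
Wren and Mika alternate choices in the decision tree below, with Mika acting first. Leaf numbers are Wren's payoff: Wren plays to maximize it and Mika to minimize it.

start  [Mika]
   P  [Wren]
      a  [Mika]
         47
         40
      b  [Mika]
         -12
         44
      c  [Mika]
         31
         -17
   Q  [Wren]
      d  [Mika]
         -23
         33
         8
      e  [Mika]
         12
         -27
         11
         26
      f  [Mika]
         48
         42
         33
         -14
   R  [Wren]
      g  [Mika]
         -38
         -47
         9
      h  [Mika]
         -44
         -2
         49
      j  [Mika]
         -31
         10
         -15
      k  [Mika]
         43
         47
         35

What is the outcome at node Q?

-14

d (Mika): min(-23, 33, 8) = -23
e (Mika): min(12, -27, 11, 26) = -27
f (Mika): min(48, 42, 33, -14) = -14
Q (Wren): max(-23, -27, -14) = -14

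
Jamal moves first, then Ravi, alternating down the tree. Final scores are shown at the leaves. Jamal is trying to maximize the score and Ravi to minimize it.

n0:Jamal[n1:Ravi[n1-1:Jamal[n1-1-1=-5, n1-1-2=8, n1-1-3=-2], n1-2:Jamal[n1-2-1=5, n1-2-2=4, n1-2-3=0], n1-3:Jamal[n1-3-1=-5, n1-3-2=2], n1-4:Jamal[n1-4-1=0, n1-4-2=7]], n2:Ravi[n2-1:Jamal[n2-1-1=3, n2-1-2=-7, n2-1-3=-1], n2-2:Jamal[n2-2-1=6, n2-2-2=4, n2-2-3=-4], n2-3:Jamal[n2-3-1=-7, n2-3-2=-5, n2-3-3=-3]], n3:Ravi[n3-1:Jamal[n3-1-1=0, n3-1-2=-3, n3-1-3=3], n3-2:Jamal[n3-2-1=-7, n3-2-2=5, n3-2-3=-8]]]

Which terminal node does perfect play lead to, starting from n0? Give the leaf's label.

n1-1 (Jamal): max(-5, 8, -2) = 8
n1-2 (Jamal): max(5, 4, 0) = 5
n1-3 (Jamal): max(-5, 2) = 2
n1-4 (Jamal): max(0, 7) = 7
n1 (Ravi): min(8, 5, 2, 7) = 2
n2-1 (Jamal): max(3, -7, -1) = 3
n2-2 (Jamal): max(6, 4, -4) = 6
n2-3 (Jamal): max(-7, -5, -3) = -3
n2 (Ravi): min(3, 6, -3) = -3
n3-1 (Jamal): max(0, -3, 3) = 3
n3-2 (Jamal): max(-7, 5, -8) = 5
n3 (Ravi): min(3, 5) = 3
n0 (Jamal): max(2, -3, 3) = 3
At n0, Jamal picks n3 (highest: 3).
At n3, Ravi picks n3-1 (lowest: 3).
At n3-1, Jamal picks n3-1-3 (highest: 3).
Terminal value 3.

n3-1-3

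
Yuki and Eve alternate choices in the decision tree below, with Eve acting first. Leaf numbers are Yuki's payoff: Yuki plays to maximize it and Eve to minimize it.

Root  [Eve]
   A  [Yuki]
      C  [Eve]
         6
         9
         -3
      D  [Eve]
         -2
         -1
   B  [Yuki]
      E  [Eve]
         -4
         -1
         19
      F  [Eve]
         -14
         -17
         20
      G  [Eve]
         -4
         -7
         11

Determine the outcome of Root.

C (Eve): min(6, 9, -3) = -3
D (Eve): min(-2, -1) = -2
A (Yuki): max(-3, -2) = -2
E (Eve): min(-4, -1, 19) = -4
F (Eve): min(-14, -17, 20) = -17
G (Eve): min(-4, -7, 11) = -7
B (Yuki): max(-4, -17, -7) = -4
Root (Eve): min(-2, -4) = -4

-4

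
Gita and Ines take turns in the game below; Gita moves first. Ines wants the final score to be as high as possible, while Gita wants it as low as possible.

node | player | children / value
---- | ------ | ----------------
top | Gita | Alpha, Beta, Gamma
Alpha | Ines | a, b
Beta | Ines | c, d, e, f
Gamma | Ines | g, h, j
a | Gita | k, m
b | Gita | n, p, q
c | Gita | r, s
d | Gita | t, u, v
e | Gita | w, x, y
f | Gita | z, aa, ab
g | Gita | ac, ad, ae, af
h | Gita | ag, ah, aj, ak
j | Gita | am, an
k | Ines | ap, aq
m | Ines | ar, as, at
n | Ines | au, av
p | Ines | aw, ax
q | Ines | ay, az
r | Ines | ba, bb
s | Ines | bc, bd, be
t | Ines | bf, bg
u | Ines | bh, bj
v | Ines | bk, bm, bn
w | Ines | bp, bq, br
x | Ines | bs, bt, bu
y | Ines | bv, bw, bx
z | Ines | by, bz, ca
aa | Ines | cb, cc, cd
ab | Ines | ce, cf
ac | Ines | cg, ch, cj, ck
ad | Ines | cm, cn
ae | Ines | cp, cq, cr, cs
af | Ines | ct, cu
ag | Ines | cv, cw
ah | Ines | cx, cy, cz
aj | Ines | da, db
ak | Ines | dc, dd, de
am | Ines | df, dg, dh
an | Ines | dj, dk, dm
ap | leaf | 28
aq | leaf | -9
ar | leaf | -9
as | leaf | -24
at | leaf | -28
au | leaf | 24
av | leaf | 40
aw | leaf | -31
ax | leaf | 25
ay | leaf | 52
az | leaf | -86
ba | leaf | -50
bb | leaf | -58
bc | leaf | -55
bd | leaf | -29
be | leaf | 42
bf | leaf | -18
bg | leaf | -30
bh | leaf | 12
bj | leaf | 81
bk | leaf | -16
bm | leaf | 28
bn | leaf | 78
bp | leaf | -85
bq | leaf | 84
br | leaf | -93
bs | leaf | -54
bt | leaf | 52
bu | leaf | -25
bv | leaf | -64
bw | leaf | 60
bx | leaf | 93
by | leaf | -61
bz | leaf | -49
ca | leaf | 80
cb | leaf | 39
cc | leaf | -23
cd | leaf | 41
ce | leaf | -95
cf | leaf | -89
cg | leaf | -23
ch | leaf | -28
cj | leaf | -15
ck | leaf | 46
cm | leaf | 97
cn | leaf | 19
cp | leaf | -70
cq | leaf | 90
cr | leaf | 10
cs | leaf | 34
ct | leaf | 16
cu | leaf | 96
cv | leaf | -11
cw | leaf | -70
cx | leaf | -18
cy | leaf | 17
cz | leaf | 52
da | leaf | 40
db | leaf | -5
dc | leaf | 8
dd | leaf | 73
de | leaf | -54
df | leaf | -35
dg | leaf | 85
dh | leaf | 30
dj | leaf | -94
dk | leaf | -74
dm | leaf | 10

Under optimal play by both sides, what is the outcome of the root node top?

k (Ines): max(28, -9) = 28
m (Ines): max(-9, -24, -28) = -9
a (Gita): min(28, -9) = -9
n (Ines): max(24, 40) = 40
p (Ines): max(-31, 25) = 25
q (Ines): max(52, -86) = 52
b (Gita): min(40, 25, 52) = 25
Alpha (Ines): max(-9, 25) = 25
r (Ines): max(-50, -58) = -50
s (Ines): max(-55, -29, 42) = 42
c (Gita): min(-50, 42) = -50
t (Ines): max(-18, -30) = -18
u (Ines): max(12, 81) = 81
v (Ines): max(-16, 28, 78) = 78
d (Gita): min(-18, 81, 78) = -18
w (Ines): max(-85, 84, -93) = 84
x (Ines): max(-54, 52, -25) = 52
y (Ines): max(-64, 60, 93) = 93
e (Gita): min(84, 52, 93) = 52
z (Ines): max(-61, -49, 80) = 80
aa (Ines): max(39, -23, 41) = 41
ab (Ines): max(-95, -89) = -89
f (Gita): min(80, 41, -89) = -89
Beta (Ines): max(-50, -18, 52, -89) = 52
ac (Ines): max(-23, -28, -15, 46) = 46
ad (Ines): max(97, 19) = 97
ae (Ines): max(-70, 90, 10, 34) = 90
af (Ines): max(16, 96) = 96
g (Gita): min(46, 97, 90, 96) = 46
ag (Ines): max(-11, -70) = -11
ah (Ines): max(-18, 17, 52) = 52
aj (Ines): max(40, -5) = 40
ak (Ines): max(8, 73, -54) = 73
h (Gita): min(-11, 52, 40, 73) = -11
am (Ines): max(-35, 85, 30) = 85
an (Ines): max(-94, -74, 10) = 10
j (Gita): min(85, 10) = 10
Gamma (Ines): max(46, -11, 10) = 46
top (Gita): min(25, 52, 46) = 25

25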